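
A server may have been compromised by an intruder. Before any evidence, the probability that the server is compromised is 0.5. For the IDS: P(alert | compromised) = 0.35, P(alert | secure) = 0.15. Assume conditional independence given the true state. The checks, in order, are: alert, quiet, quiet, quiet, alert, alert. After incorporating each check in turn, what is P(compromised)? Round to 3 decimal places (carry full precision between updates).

After 'alert': P(compromised) = 0.35·0.5000 / (0.35·0.5000 + 0.15·0.5000) ≈ 0.7000
After 'quiet': P(compromised) = 0.65·0.7000 / (0.65·0.7000 + 0.85·0.3000) ≈ 0.6408
After 'quiet': P(compromised) = 0.65·0.6408 / (0.65·0.6408 + 0.85·0.3592) ≈ 0.5771
After 'quiet': P(compromised) = 0.65·0.5771 / (0.65·0.5771 + 0.85·0.4229) ≈ 0.5106
After 'alert': P(compromised) = 0.35·0.5106 / (0.35·0.5106 + 0.15·0.4894) ≈ 0.7088
After 'alert': P(compromised) = 0.35·0.7088 / (0.35·0.7088 + 0.15·0.2912) ≈ 0.8503

0.850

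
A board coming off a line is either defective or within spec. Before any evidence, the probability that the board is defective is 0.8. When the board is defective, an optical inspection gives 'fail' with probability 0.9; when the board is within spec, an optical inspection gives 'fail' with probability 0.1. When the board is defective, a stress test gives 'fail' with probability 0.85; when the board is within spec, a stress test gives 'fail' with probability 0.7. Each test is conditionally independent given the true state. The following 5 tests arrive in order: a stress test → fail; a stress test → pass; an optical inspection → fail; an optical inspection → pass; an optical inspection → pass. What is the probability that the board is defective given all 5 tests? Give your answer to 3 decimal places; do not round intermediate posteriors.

After a stress test='fail': P(defective) = 0.85·0.8000 / (0.85·0.8000 + 0.7·0.2000) ≈ 0.8293
After a stress test='pass': P(defective) = 0.15·0.8293 / (0.15·0.8293 + 0.3·0.1707) ≈ 0.7083
After an optical inspection='fail': P(defective) = 0.9·0.7083 / (0.9·0.7083 + 0.1·0.2917) ≈ 0.9563
After an optical inspection='pass': P(defective) = 0.1·0.9563 / (0.1·0.9563 + 0.9·0.0437) ≈ 0.7083
After an optical inspection='pass': P(defective) = 0.1·0.7083 / (0.1·0.7083 + 0.9·0.2917) ≈ 0.2125

0.213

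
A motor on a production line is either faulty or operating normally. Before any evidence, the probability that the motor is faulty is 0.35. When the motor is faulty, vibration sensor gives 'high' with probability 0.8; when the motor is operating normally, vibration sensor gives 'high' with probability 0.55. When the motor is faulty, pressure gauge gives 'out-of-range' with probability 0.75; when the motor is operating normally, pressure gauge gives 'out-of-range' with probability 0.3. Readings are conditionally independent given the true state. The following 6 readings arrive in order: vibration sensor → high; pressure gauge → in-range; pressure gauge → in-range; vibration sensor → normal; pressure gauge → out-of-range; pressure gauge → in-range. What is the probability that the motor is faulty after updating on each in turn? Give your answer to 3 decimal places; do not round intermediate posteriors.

0.038

Apply Bayes' rule sequentially, carrying P(faulty) forward.
After vibration sensor='high': P(faulty) = 0.8·0.3500 / (0.8·0.3500 + 0.55·0.6500) ≈ 0.4392
After pressure gauge='in-range': P(faulty) = 0.25·0.4392 / (0.25·0.4392 + 0.7·0.5608) ≈ 0.2186
After pressure gauge='in-range': P(faulty) = 0.25·0.2186 / (0.25·0.2186 + 0.7·0.7814) ≈ 0.0908
After vibration sensor='normal': P(faulty) = 0.2·0.0908 / (0.2·0.0908 + 0.45·0.9092) ≈ 0.0425
After pressure gauge='out-of-range': P(faulty) = 0.75·0.0425 / (0.75·0.0425 + 0.3·0.9575) ≈ 0.0999
After pressure gauge='in-range': P(faulty) = 0.25·0.0999 / (0.25·0.0999 + 0.7·0.9001) ≈ 0.0381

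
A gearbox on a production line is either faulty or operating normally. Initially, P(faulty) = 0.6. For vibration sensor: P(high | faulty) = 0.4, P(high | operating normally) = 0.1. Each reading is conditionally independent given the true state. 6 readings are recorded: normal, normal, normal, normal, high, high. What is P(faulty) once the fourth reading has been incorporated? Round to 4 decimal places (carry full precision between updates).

Apply Bayes' rule sequentially, carrying P(faulty) forward.
After 'normal': P(faulty) = 0.6·0.6000 / (0.6·0.6000 + 0.9·0.4000) ≈ 0.5000
After 'normal': P(faulty) = 0.6·0.5000 / (0.6·0.5000 + 0.9·0.5000) ≈ 0.4000
After 'normal': P(faulty) = 0.6·0.4000 / (0.6·0.4000 + 0.9·0.6000) ≈ 0.3077
After 'normal': P(faulty) = 0.6·0.3077 / (0.6·0.3077 + 0.9·0.6923) ≈ 0.2286

0.2286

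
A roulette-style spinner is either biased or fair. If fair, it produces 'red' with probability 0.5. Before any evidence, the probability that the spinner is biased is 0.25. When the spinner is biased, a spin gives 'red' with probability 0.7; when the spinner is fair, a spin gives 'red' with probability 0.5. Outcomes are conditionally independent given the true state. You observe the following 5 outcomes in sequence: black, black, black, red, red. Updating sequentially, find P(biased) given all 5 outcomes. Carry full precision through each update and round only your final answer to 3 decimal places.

0.124

Apply Bayes' rule sequentially, carrying P(biased) forward.
After 'black': P(biased) = 0.3·0.2500 / (0.3·0.2500 + 0.5·0.7500) ≈ 0.1667
After 'black': P(biased) = 0.3·0.1667 / (0.3·0.1667 + 0.5·0.8333) ≈ 0.1071
After 'black': P(biased) = 0.3·0.1071 / (0.3·0.1071 + 0.5·0.8929) ≈ 0.0672
After 'red': P(biased) = 0.7·0.0672 / (0.7·0.0672 + 0.5·0.9328) ≈ 0.0916
After 'red': P(biased) = 0.7·0.0916 / (0.7·0.0916 + 0.5·0.9084) ≈ 0.1237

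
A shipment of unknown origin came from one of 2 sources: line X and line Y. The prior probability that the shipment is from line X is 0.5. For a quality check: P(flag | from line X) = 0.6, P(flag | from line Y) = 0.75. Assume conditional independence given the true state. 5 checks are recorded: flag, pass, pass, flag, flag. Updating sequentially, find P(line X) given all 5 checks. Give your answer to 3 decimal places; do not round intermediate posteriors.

Apply Bayes' rule sequentially, carrying P(line X) forward.
After 'flag': P(line X) = 0.6·0.5000 / (0.6·0.5000 + 0.75·0.5000) ≈ 0.4444
After 'pass': P(line X) = 0.4·0.4444 / (0.4·0.4444 + 0.25·0.5556) ≈ 0.5614
After 'pass': P(line X) = 0.4·0.5614 / (0.4·0.5614 + 0.25·0.4386) ≈ 0.6719
After 'flag': P(line X) = 0.6·0.6719 / (0.6·0.6719 + 0.75·0.3281) ≈ 0.6210
After 'flag': P(line X) = 0.6·0.6210 / (0.6·0.6210 + 0.75·0.3790) ≈ 0.5672

0.567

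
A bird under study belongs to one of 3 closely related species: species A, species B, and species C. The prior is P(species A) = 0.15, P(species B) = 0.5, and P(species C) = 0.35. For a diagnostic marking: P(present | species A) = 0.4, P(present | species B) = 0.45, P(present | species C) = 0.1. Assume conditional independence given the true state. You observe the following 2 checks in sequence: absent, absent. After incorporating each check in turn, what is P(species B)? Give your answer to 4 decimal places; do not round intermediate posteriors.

0.3095

Apply Bayes' rule sequentially, carrying P(species B) forward.
After 'absent': normaliser = 0.6·0.1500 + 0.55·0.5000 + 0.9·0.3500; P(species A) ≈ 0.1324, P(species B) ≈ 0.4044, P(species C) ≈ 0.4632
After 'absent': normaliser = 0.6·0.1324 + 0.55·0.4044 + 0.9·0.4632; P(species A) ≈ 0.1105, P(species B) ≈ 0.3095, P(species C) ≈ 0.5801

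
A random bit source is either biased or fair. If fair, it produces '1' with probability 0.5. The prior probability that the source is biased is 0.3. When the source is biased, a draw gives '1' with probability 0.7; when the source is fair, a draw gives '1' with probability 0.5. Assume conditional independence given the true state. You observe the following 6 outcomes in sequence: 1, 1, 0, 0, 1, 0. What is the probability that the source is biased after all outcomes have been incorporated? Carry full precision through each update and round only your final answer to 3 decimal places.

0.203

After '1': P(biased) = 0.7·0.3000 / (0.7·0.3000 + 0.5·0.7000) ≈ 0.3750
After '1': P(biased) = 0.7·0.3750 / (0.7·0.3750 + 0.5·0.6250) ≈ 0.4565
After '0': P(biased) = 0.3·0.4565 / (0.3·0.4565 + 0.5·0.5435) ≈ 0.3351
After '0': P(biased) = 0.3·0.3351 / (0.3·0.3351 + 0.5·0.6649) ≈ 0.2322
After '1': P(biased) = 0.7·0.2322 / (0.7·0.2322 + 0.5·0.7678) ≈ 0.2974
After '0': P(biased) = 0.3·0.2974 / (0.3·0.2974 + 0.5·0.7026) ≈ 0.2026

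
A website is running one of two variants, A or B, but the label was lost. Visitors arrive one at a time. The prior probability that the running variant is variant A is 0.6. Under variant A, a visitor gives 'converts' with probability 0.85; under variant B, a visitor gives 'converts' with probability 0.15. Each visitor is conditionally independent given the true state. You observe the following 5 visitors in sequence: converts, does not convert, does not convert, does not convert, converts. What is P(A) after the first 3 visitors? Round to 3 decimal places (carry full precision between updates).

After 'converts': P(A) = 0.85·0.6000 / (0.85·0.6000 + 0.15·0.4000) ≈ 0.8947
After 'does not convert': P(A) = 0.15·0.8947 / (0.15·0.8947 + 0.85·0.1053) ≈ 0.6000
After 'does not convert': P(A) = 0.15·0.6000 / (0.15·0.6000 + 0.85·0.4000) ≈ 0.2093

0.209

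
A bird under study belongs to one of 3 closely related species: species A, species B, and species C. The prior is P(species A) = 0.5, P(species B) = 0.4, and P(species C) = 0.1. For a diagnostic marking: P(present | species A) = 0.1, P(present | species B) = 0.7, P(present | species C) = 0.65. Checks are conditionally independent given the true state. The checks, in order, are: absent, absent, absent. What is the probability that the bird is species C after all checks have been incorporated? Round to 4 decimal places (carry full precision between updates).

0.0113

After 'absent': normaliser = 0.9·0.5000 + 0.3·0.4000 + 0.35·0.1000; P(species A) ≈ 0.7438, P(species B) ≈ 0.1983, P(species C) ≈ 0.0579
After 'absent': normaliser = 0.9·0.7438 + 0.3·0.1983 + 0.35·0.0579; P(species A) ≈ 0.8935, P(species B) ≈ 0.0794, P(species C) ≈ 0.0270
After 'absent': normaliser = 0.9·0.8935 + 0.3·0.0794 + 0.35·0.0270; P(species A) ≈ 0.9603, P(species B) ≈ 0.0285, P(species C) ≈ 0.0113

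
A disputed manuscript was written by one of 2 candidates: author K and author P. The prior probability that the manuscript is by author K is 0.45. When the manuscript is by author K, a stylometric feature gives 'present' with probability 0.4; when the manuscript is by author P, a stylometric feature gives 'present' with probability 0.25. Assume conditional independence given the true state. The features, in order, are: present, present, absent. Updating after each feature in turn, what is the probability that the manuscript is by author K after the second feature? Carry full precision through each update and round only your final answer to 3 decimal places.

Each posterior becomes the prior for the next update.
After 'present': P(author K) = 0.4·0.4500 / (0.4·0.4500 + 0.25·0.5500) ≈ 0.5669
After 'present': P(author K) = 0.4·0.5669 / (0.4·0.5669 + 0.25·0.4331) ≈ 0.6769

0.677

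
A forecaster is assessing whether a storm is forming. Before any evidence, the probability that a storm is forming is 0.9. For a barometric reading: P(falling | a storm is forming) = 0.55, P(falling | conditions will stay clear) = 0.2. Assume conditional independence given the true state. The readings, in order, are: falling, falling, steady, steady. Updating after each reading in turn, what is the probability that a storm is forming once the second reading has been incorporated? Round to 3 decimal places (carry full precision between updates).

0.986

Apply Bayes' rule sequentially, carrying P(storm) forward.
After 'falling': P(storm) = 0.55·0.9000 / (0.55·0.9000 + 0.2·0.1000) ≈ 0.9612
After 'falling': P(storm) = 0.55·0.9612 / (0.55·0.9612 + 0.2·0.0388) ≈ 0.9855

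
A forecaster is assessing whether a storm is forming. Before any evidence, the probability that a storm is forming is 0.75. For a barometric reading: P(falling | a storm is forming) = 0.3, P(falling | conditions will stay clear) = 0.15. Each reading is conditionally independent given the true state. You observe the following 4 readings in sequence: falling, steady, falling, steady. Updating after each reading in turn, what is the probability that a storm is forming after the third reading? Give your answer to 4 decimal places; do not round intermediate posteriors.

0.9081

After 'falling': P(storm) = 0.3·0.7500 / (0.3·0.7500 + 0.15·0.2500) ≈ 0.8571
After 'steady': P(storm) = 0.7·0.8571 / (0.7·0.8571 + 0.85·0.1429) ≈ 0.8317
After 'falling': P(storm) = 0.3·0.8317 / (0.3·0.8317 + 0.15·0.1683) ≈ 0.9081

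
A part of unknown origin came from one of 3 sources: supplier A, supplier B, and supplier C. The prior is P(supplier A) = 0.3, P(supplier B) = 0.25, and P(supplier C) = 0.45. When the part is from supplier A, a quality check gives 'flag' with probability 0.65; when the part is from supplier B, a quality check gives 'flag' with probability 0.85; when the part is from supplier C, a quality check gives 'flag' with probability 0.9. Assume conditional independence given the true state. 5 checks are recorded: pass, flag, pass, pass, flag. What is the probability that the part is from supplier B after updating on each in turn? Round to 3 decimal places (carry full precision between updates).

After 'pass': normaliser = 0.35·0.3000 + 0.15·0.2500 + 0.1·0.4500; P(supplier A) ≈ 0.5600, P(supplier B) ≈ 0.2000, P(supplier C) ≈ 0.2400
After 'flag': normaliser = 0.65·0.5600 + 0.85·0.2000 + 0.9·0.2400; P(supplier A) ≈ 0.4853, P(supplier B) ≈ 0.2267, P(supplier C) ≈ 0.2880
After 'pass': normaliser = 0.35·0.4853 + 0.15·0.2267 + 0.1·0.2880; P(supplier A) ≈ 0.7301, P(supplier B) ≈ 0.1461, P(supplier C) ≈ 0.1238
After 'pass': normaliser = 0.35·0.7301 + 0.15·0.1461 + 0.1·0.1238; P(supplier A) ≈ 0.8817, P(supplier B) ≈ 0.0756, P(supplier C) ≈ 0.0427
After 'flag': normaliser = 0.65·0.8817 + 0.85·0.0756 + 0.9·0.0427; P(supplier A) ≈ 0.8480, P(supplier B) ≈ 0.0951, P(supplier C) ≈ 0.0569

0.095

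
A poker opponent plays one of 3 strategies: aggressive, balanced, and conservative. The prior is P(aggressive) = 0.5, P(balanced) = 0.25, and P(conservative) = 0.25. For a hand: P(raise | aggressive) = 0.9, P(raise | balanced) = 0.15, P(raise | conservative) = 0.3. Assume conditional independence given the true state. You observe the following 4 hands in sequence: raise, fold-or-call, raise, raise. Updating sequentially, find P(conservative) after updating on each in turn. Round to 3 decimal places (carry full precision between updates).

Each posterior becomes the prior for the next update.
After 'raise': normaliser = 0.9·0.5000 + 0.15·0.2500 + 0.3·0.2500; P(aggressive) ≈ 0.8000, P(balanced) ≈ 0.0667, P(conservative) ≈ 0.1333
After 'fold-or-call': normaliser = 0.1·0.8000 + 0.85·0.0667 + 0.7·0.1333; P(aggressive) ≈ 0.3478, P(balanced) ≈ 0.2464, P(conservative) ≈ 0.4058
After 'raise': normaliser = 0.9·0.3478 + 0.15·0.2464 + 0.3·0.4058; P(aggressive) ≈ 0.6636, P(balanced) ≈ 0.0783, P(conservative) ≈ 0.2581
After 'raise': normaliser = 0.9·0.6636 + 0.15·0.0783 + 0.3·0.2581; P(aggressive) ≈ 0.8701, P(balanced) ≈ 0.0171, P(conservative) ≈ 0.1128

0.113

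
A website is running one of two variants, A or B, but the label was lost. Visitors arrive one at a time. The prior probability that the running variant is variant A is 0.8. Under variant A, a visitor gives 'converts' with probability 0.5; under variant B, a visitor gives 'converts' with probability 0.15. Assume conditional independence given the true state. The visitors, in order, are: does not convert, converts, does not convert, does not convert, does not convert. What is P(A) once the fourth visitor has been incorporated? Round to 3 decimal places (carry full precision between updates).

After 'does not convert': P(A) = 0.5·0.8000 / (0.5·0.8000 + 0.85·0.2000) ≈ 0.7018
After 'converts': P(A) = 0.5·0.7018 / (0.5·0.7018 + 0.15·0.2982) ≈ 0.8869
After 'does not convert': P(A) = 0.5·0.8869 / (0.5·0.8869 + 0.85·0.1131) ≈ 0.8219
After 'does not convert': P(A) = 0.5·0.8219 / (0.5·0.8219 + 0.85·0.1781) ≈ 0.7307

0.731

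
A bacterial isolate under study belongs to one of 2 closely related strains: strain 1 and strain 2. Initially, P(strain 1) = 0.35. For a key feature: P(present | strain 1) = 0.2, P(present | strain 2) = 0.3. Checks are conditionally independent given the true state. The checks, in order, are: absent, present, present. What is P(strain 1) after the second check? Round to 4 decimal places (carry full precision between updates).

0.2909

After 'absent': P(strain 1) = 0.8·0.3500 / (0.8·0.3500 + 0.7·0.6500) ≈ 0.3810
After 'present': P(strain 1) = 0.2·0.3810 / (0.2·0.3810 + 0.3·0.6190) ≈ 0.2909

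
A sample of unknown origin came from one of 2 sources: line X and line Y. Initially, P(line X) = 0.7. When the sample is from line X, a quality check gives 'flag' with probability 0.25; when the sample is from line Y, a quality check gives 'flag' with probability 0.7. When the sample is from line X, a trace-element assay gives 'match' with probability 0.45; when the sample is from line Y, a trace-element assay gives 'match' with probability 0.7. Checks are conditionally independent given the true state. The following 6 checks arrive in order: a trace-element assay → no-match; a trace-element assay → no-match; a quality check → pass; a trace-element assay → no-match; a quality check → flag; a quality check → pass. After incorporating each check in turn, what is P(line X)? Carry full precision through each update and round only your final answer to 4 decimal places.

Each posterior becomes the prior for the next update.
After a trace-element assay='no-match': P(line X) = 0.55·0.7000 / (0.55·0.7000 + 0.3·0.3000) ≈ 0.8105
After a trace-element assay='no-match': P(line X) = 0.55·0.8105 / (0.55·0.8105 + 0.3·0.1895) ≈ 0.8869
After a quality check='pass': P(line X) = 0.75·0.8869 / (0.75·0.8869 + 0.3·0.1131) ≈ 0.9515
After a trace-element assay='no-match': P(line X) = 0.55·0.9515 / (0.55·0.9515 + 0.3·0.0485) ≈ 0.9729
After a quality check='flag': P(line X) = 0.25·0.9729 / (0.25·0.9729 + 0.7·0.0271) ≈ 0.9277
After a quality check='pass': P(line X) = 0.75·0.9277 / (0.75·0.9277 + 0.3·0.0723) ≈ 0.9698

0.9698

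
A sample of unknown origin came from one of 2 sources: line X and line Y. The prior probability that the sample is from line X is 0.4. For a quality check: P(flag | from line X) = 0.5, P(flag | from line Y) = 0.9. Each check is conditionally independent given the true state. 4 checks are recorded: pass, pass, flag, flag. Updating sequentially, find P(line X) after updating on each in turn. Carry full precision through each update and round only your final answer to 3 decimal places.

0.837

After 'pass': P(line X) = 0.5·0.4000 / (0.5·0.4000 + 0.1·0.6000) ≈ 0.7692
After 'pass': P(line X) = 0.5·0.7692 / (0.5·0.7692 + 0.1·0.2308) ≈ 0.9434
After 'flag': P(line X) = 0.5·0.9434 / (0.5·0.9434 + 0.9·0.0566) ≈ 0.9025
After 'flag': P(line X) = 0.5·0.9025 / (0.5·0.9025 + 0.9·0.0975) ≈ 0.8372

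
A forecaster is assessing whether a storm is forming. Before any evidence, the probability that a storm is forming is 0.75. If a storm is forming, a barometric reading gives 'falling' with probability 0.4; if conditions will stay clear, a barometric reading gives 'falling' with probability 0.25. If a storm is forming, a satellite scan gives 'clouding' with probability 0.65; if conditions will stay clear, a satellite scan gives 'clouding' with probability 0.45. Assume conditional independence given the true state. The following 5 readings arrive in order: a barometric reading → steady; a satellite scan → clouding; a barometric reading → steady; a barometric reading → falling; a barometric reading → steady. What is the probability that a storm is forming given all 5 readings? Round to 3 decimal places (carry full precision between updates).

0.780

Each posterior becomes the prior for the next update.
After a barometric reading='steady': P(storm) = 0.6·0.7500 / (0.6·0.7500 + 0.75·0.2500) ≈ 0.7059
After a satellite scan='clouding': P(storm) = 0.65·0.7059 / (0.65·0.7059 + 0.45·0.2941) ≈ 0.7761
After a barometric reading='steady': P(storm) = 0.6·0.7761 / (0.6·0.7761 + 0.75·0.2239) ≈ 0.7350
After a barometric reading='falling': P(storm) = 0.4·0.7350 / (0.4·0.7350 + 0.25·0.2650) ≈ 0.8161
After a barometric reading='steady': P(storm) = 0.6·0.8161 / (0.6·0.8161 + 0.75·0.1839) ≈ 0.7802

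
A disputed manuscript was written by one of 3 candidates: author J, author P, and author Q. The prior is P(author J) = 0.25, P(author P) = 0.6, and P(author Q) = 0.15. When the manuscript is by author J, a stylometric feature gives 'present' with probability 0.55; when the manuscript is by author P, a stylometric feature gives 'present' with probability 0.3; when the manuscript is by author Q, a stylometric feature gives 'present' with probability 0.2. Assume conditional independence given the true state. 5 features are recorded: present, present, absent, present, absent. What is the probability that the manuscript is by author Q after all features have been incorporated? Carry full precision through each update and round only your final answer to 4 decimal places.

0.0448

After 'present': normaliser = 0.55·0.2500 + 0.3·0.6000 + 0.2·0.1500; P(author J) ≈ 0.3957, P(author P) ≈ 0.5180, P(author Q) ≈ 0.0863
After 'present': normaliser = 0.55·0.3957 + 0.3·0.5180 + 0.2·0.0863; P(author J) ≈ 0.5576, P(author P) ≈ 0.3982, P(author Q) ≈ 0.0442
After 'absent': normaliser = 0.45·0.5576 + 0.7·0.3982 + 0.8·0.0442; P(author J) ≈ 0.4441, P(author P) ≈ 0.4933, P(author Q) ≈ 0.0626
After 'present': normaliser = 0.55·0.4441 + 0.3·0.4933 + 0.2·0.0626; P(author J) ≈ 0.6034, P(author P) ≈ 0.3656, P(author Q) ≈ 0.0310
After 'absent': normaliser = 0.45·0.6034 + 0.7·0.3656 + 0.8·0.0310; P(author J) ≈ 0.4917, P(author P) ≈ 0.4634, P(author Q) ≈ 0.0448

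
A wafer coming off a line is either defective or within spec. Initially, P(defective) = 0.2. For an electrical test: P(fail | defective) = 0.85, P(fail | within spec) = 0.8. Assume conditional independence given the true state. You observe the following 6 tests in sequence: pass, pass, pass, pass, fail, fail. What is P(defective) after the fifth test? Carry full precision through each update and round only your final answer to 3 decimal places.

0.078

Each posterior becomes the prior for the next update.
After 'pass': P(defective) = 0.15·0.2000 / (0.15·0.2000 + 0.2·0.8000) ≈ 0.1579
After 'pass': P(defective) = 0.15·0.1579 / (0.15·0.1579 + 0.2·0.8421) ≈ 0.1233
After 'pass': P(defective) = 0.15·0.1233 / (0.15·0.1233 + 0.2·0.8767) ≈ 0.0954
After 'pass': P(defective) = 0.15·0.0954 / (0.15·0.0954 + 0.2·0.9046) ≈ 0.0733
After 'fail': P(defective) = 0.85·0.0733 / (0.85·0.0733 + 0.8·0.9267) ≈ 0.0775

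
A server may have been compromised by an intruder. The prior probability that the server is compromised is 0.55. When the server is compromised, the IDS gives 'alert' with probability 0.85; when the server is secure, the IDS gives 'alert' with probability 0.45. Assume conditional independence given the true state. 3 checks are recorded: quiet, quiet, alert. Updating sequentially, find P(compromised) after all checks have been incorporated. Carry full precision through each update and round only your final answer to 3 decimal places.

After 'quiet': P(compromised) = 0.15·0.5500 / (0.15·0.5500 + 0.55·0.4500) ≈ 0.2500
After 'quiet': P(compromised) = 0.15·0.2500 / (0.15·0.2500 + 0.55·0.7500) ≈ 0.0833
After 'alert': P(compromised) = 0.85·0.0833 / (0.85·0.0833 + 0.45·0.9167) ≈ 0.1466

0.147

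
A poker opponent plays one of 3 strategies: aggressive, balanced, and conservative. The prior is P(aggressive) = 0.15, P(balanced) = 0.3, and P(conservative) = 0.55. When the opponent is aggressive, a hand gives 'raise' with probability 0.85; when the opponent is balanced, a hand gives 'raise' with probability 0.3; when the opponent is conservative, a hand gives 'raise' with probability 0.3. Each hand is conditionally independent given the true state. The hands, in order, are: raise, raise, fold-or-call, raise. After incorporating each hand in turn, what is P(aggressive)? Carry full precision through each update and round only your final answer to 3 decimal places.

After 'raise': normaliser = 0.85·0.1500 + 0.3·0.3000 + 0.3·0.5500; P(aggressive) ≈ 0.3333, P(balanced) ≈ 0.2353, P(conservative) ≈ 0.4314
After 'raise': normaliser = 0.85·0.3333 + 0.3·0.2353 + 0.3·0.4314; P(aggressive) ≈ 0.5862, P(balanced) ≈ 0.1460, P(conservative) ≈ 0.2677
After 'fold-or-call': normaliser = 0.15·0.5862 + 0.7·0.1460 + 0.7·0.2677; P(aggressive) ≈ 0.2329, P(balanced) ≈ 0.2707, P(conservative) ≈ 0.4964
After 'raise': normaliser = 0.85·0.2329 + 0.3·0.2707 + 0.3·0.4964; P(aggressive) ≈ 0.4624, P(balanced) ≈ 0.1897, P(conservative) ≈ 0.3479

0.462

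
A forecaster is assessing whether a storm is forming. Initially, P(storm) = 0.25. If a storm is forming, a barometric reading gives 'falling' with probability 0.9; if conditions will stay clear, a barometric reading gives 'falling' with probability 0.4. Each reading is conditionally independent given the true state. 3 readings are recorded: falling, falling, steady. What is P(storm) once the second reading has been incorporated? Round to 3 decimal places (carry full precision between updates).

0.628

After 'falling': P(storm) = 0.9·0.2500 / (0.9·0.2500 + 0.4·0.7500) ≈ 0.4286
After 'falling': P(storm) = 0.9·0.4286 / (0.9·0.4286 + 0.4·0.5714) ≈ 0.6279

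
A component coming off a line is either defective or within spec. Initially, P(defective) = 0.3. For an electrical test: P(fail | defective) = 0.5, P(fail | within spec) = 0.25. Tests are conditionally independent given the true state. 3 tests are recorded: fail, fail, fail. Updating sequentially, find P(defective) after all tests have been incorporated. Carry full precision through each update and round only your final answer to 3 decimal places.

0.774

Apply Bayes' rule sequentially, carrying P(defective) forward.
After 'fail': P(defective) = 0.5·0.3000 / (0.5·0.3000 + 0.25·0.7000) ≈ 0.4615
After 'fail': P(defective) = 0.5·0.4615 / (0.5·0.4615 + 0.25·0.5385) ≈ 0.6316
After 'fail': P(defective) = 0.5·0.6316 / (0.5·0.6316 + 0.25·0.3684) ≈ 0.7742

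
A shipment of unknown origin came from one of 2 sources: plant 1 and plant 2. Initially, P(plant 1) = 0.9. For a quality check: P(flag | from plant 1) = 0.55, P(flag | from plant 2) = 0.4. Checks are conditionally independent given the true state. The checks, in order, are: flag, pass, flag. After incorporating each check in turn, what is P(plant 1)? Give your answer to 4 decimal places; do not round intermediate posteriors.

0.9273

After 'flag': P(plant 1) = 0.55·0.9000 / (0.55·0.9000 + 0.4·0.1000) ≈ 0.9252
After 'pass': P(plant 1) = 0.45·0.9252 / (0.45·0.9252 + 0.6·0.0748) ≈ 0.9027
After 'flag': P(plant 1) = 0.55·0.9027 / (0.55·0.9027 + 0.4·0.0973) ≈ 0.9273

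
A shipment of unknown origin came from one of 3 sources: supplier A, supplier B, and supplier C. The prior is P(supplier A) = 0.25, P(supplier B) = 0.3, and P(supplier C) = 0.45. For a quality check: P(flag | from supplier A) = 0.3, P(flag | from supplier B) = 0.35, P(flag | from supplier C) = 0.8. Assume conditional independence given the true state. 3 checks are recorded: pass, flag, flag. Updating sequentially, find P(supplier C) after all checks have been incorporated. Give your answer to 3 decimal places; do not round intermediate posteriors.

After 'pass': normaliser = 0.7·0.2500 + 0.65·0.3000 + 0.2·0.4500; P(supplier A) ≈ 0.3804, P(supplier B) ≈ 0.4239, P(supplier C) ≈ 0.1957
After 'flag': normaliser = 0.3·0.3804 + 0.35·0.4239 + 0.8·0.1957; P(supplier A) ≈ 0.2724, P(supplier B) ≈ 0.3541, P(supplier C) ≈ 0.3735
After 'flag': normaliser = 0.3·0.2724 + 0.35·0.3541 + 0.8·0.3735; P(supplier A) ≈ 0.1620, P(supplier B) ≈ 0.2457, P(supplier C) ≈ 0.5924

0.592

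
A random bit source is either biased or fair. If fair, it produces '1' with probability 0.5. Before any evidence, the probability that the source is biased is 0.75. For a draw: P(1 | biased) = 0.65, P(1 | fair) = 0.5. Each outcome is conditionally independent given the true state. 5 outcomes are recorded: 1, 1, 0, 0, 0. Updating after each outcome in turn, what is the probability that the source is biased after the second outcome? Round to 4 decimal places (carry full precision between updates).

0.8353

Each posterior becomes the prior for the next update.
After '1': P(biased) = 0.65·0.7500 / (0.65·0.7500 + 0.5·0.2500) ≈ 0.7959
After '1': P(biased) = 0.65·0.7959 / (0.65·0.7959 + 0.5·0.2041) ≈ 0.8353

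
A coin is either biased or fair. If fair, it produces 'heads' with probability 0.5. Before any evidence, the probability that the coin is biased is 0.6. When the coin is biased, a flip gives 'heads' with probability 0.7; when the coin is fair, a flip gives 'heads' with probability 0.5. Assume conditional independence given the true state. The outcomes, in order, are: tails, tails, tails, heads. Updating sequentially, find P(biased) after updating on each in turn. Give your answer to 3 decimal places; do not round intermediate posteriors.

0.312

After 'tails': P(biased) = 0.3·0.6000 / (0.3·0.6000 + 0.5·0.4000) ≈ 0.4737
After 'tails': P(biased) = 0.3·0.4737 / (0.3·0.4737 + 0.5·0.5263) ≈ 0.3506
After 'tails': P(biased) = 0.3·0.3506 / (0.3·0.3506 + 0.5·0.6494) ≈ 0.2447
After 'heads': P(biased) = 0.7·0.2447 / (0.7·0.2447 + 0.5·0.7553) ≈ 0.3121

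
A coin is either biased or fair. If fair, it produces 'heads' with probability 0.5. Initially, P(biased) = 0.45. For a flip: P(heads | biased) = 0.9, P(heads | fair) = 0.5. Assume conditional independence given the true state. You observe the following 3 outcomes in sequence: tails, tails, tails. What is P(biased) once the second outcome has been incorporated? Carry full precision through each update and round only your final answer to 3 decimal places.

After 'tails': P(biased) = 0.1·0.4500 / (0.1·0.4500 + 0.5·0.5500) ≈ 0.1406
After 'tails': P(biased) = 0.1·0.1406 / (0.1·0.1406 + 0.5·0.8594) ≈ 0.0317

0.032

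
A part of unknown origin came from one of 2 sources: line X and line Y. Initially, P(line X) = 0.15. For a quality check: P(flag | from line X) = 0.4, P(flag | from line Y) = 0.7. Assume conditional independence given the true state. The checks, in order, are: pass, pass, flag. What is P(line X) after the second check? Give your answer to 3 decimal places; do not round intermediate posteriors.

0.414

After 'pass': P(line X) = 0.6·0.1500 / (0.6·0.1500 + 0.3·0.8500) ≈ 0.2609
After 'pass': P(line X) = 0.6·0.2609 / (0.6·0.2609 + 0.3·0.7391) ≈ 0.4138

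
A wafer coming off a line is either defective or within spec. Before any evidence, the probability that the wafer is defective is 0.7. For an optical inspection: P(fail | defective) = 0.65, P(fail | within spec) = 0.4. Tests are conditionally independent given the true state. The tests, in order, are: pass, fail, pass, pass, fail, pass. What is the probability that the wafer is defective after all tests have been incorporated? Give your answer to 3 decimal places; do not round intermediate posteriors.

Each posterior becomes the prior for the next update.
After 'pass': P(defective) = 0.35·0.7000 / (0.35·0.7000 + 0.6·0.3000) ≈ 0.5765
After 'fail': P(defective) = 0.65·0.5765 / (0.65·0.5765 + 0.4·0.4235) ≈ 0.6886
After 'pass': P(defective) = 0.35·0.6886 / (0.35·0.6886 + 0.6·0.3114) ≈ 0.5634
After 'pass': P(defective) = 0.35·0.5634 / (0.35·0.5634 + 0.6·0.4366) ≈ 0.4294
After 'fail': P(defective) = 0.65·0.4294 / (0.65·0.4294 + 0.4·0.5706) ≈ 0.5502
After 'pass': P(defective) = 0.35·0.5502 / (0.35·0.5502 + 0.6·0.4498) ≈ 0.4164

0.416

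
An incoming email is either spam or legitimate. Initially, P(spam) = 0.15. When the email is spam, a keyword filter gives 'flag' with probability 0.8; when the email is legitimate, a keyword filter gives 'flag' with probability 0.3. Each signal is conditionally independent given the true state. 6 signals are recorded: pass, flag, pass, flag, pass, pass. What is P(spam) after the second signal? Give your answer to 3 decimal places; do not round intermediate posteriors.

0.119

Each posterior becomes the prior for the next update.
After 'pass': P(spam) = 0.2·0.1500 / (0.2·0.1500 + 0.7·0.8500) ≈ 0.0480
After 'flag': P(spam) = 0.8·0.0480 / (0.8·0.0480 + 0.3·0.9520) ≈ 0.1185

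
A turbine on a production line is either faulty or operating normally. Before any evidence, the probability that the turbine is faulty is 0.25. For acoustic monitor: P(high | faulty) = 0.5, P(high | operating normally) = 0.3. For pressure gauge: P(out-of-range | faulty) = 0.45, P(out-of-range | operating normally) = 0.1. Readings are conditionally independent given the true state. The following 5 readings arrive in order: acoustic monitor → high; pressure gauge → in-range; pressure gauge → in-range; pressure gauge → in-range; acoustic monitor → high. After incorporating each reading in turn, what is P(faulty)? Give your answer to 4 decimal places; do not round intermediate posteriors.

0.1745

Apply Bayes' rule sequentially, carrying P(faulty) forward.
After acoustic monitor='high': P(faulty) = 0.5·0.2500 / (0.5·0.2500 + 0.3·0.7500) ≈ 0.3571
After pressure gauge='in-range': P(faulty) = 0.55·0.3571 / (0.55·0.3571 + 0.9·0.6429) ≈ 0.2535
After pressure gauge='in-range': P(faulty) = 0.55·0.2535 / (0.55·0.2535 + 0.9·0.7465) ≈ 0.1718
After pressure gauge='in-range': P(faulty) = 0.55·0.1718 / (0.55·0.1718 + 0.9·0.8282) ≈ 0.1125
After acoustic monitor='high': P(faulty) = 0.5·0.1125 / (0.5·0.1125 + 0.3·0.8875) ≈ 0.1745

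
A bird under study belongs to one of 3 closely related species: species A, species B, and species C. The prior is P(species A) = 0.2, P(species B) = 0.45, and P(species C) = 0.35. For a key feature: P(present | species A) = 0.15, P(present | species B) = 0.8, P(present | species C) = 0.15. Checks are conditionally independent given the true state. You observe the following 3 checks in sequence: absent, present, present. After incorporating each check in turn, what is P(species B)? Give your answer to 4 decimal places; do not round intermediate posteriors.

After 'absent': normaliser = 0.85·0.2000 + 0.2·0.4500 + 0.85·0.3500; P(species A) ≈ 0.3049, P(species B) ≈ 0.1614, P(species C) ≈ 0.5336
After 'present': normaliser = 0.15·0.3049 + 0.8·0.1614 + 0.15·0.5336; P(species A) ≈ 0.1794, P(species B) ≈ 0.5066, P(species C) ≈ 0.3140
After 'present': normaliser = 0.15·0.1794 + 0.8·0.5066 + 0.15·0.3140; P(species A) ≈ 0.0562, P(species B) ≈ 0.8456, P(species C) ≈ 0.0983

0.8456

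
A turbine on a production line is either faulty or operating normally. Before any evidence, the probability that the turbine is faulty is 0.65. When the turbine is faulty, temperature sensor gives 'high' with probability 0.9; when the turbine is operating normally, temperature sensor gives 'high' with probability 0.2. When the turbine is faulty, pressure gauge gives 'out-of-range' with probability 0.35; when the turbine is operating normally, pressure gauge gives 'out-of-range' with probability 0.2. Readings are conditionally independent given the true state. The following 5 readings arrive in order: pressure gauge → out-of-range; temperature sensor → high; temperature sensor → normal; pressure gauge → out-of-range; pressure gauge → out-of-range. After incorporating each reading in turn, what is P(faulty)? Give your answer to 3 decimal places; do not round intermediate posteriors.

After pressure gauge='out-of-range': P(faulty) = 0.35·0.6500 / (0.35·0.6500 + 0.2·0.3500) ≈ 0.7647
After temperature sensor='high': P(faulty) = 0.9·0.7647 / (0.9·0.7647 + 0.2·0.2353) ≈ 0.9360
After temperature sensor='normal': P(faulty) = 0.1·0.9360 / (0.1·0.9360 + 0.8·0.0640) ≈ 0.6464
After pressure gauge='out-of-range': P(faulty) = 0.35·0.6464 / (0.35·0.6464 + 0.2·0.3536) ≈ 0.7619
After pressure gauge='out-of-range': P(faulty) = 0.35·0.7619 / (0.35·0.7619 + 0.2·0.2381) ≈ 0.8485

0.848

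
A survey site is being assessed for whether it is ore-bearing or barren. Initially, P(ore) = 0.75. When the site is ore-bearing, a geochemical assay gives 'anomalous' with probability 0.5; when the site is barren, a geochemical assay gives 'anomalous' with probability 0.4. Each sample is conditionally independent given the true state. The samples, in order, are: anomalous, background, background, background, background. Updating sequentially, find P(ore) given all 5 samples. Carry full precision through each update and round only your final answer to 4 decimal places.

After 'anomalous': P(ore) = 0.5·0.7500 / (0.5·0.7500 + 0.4·0.2500) ≈ 0.7895
After 'background': P(ore) = 0.5·0.7895 / (0.5·0.7895 + 0.6·0.2105) ≈ 0.7576
After 'background': P(ore) = 0.5·0.7576 / (0.5·0.7576 + 0.6·0.2424) ≈ 0.7225
After 'background': P(ore) = 0.5·0.7225 / (0.5·0.7225 + 0.6·0.2775) ≈ 0.6846
After 'background': P(ore) = 0.5·0.6846 / (0.5·0.6846 + 0.6·0.3154) ≈ 0.6439

0.6439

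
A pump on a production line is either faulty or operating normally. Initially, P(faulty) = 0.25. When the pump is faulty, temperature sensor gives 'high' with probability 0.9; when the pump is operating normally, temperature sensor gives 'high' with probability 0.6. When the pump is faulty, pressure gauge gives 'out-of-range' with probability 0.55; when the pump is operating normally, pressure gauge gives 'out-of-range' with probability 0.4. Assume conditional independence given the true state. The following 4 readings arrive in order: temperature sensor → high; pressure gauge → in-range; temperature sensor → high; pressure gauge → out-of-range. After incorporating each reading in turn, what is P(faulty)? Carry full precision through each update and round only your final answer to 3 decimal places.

Each posterior becomes the prior for the next update.
After temperature sensor='high': P(faulty) = 0.9·0.2500 / (0.9·0.2500 + 0.6·0.7500) ≈ 0.3333
After pressure gauge='in-range': P(faulty) = 0.45·0.3333 / (0.45·0.3333 + 0.6·0.6667) ≈ 0.2727
After temperature sensor='high': P(faulty) = 0.9·0.2727 / (0.9·0.2727 + 0.6·0.7273) ≈ 0.3600
After pressure gauge='out-of-range': P(faulty) = 0.55·0.3600 / (0.55·0.3600 + 0.4·0.6400) ≈ 0.4361

0.436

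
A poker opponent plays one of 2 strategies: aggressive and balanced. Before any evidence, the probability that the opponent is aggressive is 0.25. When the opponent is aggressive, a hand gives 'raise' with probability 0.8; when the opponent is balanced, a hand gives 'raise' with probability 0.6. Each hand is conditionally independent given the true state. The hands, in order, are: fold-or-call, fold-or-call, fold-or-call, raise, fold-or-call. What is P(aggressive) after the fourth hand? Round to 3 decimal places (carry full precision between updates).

After 'fold-or-call': P(aggressive) = 0.2·0.2500 / (0.2·0.2500 + 0.4·0.7500) ≈ 0.1429
After 'fold-or-call': P(aggressive) = 0.2·0.1429 / (0.2·0.1429 + 0.4·0.8571) ≈ 0.0769
After 'fold-or-call': P(aggressive) = 0.2·0.0769 / (0.2·0.0769 + 0.4·0.9231) ≈ 0.0400
After 'raise': P(aggressive) = 0.8·0.0400 / (0.8·0.0400 + 0.6·0.9600) ≈ 0.0526

0.053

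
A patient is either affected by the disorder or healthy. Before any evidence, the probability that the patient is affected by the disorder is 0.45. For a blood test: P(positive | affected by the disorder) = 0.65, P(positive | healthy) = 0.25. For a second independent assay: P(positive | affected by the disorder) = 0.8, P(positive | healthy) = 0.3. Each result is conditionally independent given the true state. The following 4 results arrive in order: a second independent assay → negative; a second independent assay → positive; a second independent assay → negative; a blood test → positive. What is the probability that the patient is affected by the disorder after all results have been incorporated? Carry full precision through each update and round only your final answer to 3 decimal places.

0.317

After a second independent assay='negative': P(affected) = 0.2·0.4500 / (0.2·0.4500 + 0.7·0.5500) ≈ 0.1895
After a second independent assay='positive': P(affected) = 0.8·0.1895 / (0.8·0.1895 + 0.3·0.8105) ≈ 0.3840
After a second independent assay='negative': P(affected) = 0.2·0.3840 / (0.2·0.3840 + 0.7·0.6160) ≈ 0.1512
After a blood test='positive': P(affected) = 0.65·0.1512 / (0.65·0.1512 + 0.25·0.8488) ≈ 0.3165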